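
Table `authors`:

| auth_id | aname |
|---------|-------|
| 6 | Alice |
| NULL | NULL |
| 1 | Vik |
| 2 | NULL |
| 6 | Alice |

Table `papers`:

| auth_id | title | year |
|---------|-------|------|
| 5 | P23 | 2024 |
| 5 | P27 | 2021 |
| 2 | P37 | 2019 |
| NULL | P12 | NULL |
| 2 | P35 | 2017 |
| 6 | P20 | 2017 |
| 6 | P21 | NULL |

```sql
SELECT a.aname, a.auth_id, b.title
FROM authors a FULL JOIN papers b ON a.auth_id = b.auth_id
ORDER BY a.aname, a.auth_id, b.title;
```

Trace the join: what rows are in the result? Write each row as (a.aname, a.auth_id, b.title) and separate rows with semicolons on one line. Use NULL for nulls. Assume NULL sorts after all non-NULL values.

(Alice, 6, P20); (Alice, 6, P20); (Alice, 6, P21); (Alice, 6, P21); (Vik, 1, NULL); (NULL, 2, P35); (NULL, 2, P37); (NULL, NULL, P12); (NULL, NULL, P23); (NULL, NULL, P27); (NULL, NULL, NULL)

FULL OUTER JOIN keeps every row from both sides; unmatched rows get NULL for the other side's columns.
Matching on a.auth_id = b.auth_id. A NULL in a compared column never satisfies the condition.
Matched pairs: 6; unmatched a rows kept: 2; unmatched b rows kept: 3.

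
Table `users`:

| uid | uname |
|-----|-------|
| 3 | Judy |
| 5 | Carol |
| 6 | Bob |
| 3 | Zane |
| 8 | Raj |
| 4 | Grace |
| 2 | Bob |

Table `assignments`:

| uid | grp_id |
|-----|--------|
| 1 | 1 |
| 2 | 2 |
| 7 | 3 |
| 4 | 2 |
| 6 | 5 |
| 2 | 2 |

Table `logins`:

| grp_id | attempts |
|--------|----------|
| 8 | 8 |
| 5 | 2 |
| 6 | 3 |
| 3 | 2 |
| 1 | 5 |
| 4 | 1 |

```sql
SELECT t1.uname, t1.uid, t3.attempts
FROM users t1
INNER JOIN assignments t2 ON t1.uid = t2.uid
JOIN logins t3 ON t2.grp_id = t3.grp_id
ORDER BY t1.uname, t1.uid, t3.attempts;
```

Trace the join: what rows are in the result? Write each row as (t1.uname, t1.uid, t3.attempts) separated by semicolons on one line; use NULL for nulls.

Step 1 — t1 INNER JOIN t2 on uid → 4 row(s).
Then INNER JOIN `logins t3` on grp_id: keep only rows whose t2.grp_id appears in t3.

(Bob, 6, 2)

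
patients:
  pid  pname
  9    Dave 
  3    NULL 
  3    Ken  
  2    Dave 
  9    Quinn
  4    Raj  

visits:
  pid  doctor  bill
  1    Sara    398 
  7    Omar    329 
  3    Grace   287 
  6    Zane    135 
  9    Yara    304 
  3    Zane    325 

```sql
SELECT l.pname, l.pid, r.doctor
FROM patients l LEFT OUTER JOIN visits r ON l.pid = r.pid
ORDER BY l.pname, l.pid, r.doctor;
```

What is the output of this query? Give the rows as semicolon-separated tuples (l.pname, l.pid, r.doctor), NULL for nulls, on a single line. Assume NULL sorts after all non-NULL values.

(Dave, 2, NULL); (Dave, 9, Yara); (Ken, 3, Grace); (Ken, 3, Zane); (Quinn, 9, Yara); (Raj, 4, NULL); (NULL, 3, Grace); (NULL, 3, Zane)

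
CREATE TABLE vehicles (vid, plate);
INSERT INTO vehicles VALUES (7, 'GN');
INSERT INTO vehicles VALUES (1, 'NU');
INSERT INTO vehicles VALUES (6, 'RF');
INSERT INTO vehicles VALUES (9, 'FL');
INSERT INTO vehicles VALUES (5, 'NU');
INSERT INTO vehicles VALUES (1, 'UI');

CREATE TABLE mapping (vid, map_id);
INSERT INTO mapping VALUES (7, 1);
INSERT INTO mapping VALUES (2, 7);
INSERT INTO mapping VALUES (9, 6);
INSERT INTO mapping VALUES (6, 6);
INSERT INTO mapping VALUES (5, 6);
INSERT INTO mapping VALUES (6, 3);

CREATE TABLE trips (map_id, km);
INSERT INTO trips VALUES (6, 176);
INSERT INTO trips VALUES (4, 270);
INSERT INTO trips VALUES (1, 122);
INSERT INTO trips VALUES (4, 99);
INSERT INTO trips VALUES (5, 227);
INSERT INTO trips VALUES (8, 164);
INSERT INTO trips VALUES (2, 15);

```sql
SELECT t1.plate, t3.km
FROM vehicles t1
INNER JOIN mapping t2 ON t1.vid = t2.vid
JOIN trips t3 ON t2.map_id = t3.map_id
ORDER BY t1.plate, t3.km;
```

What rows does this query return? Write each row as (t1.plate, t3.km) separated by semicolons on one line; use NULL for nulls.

Joins associate left-to-right: vehicles INNER JOIN mapping on vid gives 5 intermediate row(s).
Then INNER JOIN `trips t3` on map_id: keep only rows whose t2.map_id appears in t3.

(FL, 176); (GN, 122); (NU, 176); (RF, 176)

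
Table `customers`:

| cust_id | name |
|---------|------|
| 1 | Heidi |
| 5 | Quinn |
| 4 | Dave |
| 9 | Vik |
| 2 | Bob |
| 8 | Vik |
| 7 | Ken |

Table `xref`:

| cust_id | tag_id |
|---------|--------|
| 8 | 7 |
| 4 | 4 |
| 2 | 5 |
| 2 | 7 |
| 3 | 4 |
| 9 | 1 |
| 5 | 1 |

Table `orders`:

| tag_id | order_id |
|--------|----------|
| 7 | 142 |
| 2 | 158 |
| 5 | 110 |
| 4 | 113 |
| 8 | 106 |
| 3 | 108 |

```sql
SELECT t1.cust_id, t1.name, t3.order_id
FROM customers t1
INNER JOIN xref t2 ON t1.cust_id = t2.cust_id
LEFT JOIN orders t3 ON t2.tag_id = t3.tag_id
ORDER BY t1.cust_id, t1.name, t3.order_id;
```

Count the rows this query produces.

6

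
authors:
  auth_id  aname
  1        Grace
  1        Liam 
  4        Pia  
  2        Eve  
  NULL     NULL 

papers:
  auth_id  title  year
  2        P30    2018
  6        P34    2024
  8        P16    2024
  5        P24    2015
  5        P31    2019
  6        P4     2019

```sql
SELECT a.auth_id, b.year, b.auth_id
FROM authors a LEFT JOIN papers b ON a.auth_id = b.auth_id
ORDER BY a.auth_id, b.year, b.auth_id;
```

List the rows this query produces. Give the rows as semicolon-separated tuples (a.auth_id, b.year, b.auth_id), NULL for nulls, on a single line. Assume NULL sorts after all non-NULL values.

LEFT JOIN keeps every row from `authors`; unmatched rows get NULL for `papers`'s columns.
Matching on a.auth_id = b.auth_id. A NULL in a compared column never satisfies the condition.
- auth_id=1: no b row matches, row kept with b columns NULL.
- auth_id=1: no b row matches, row kept with b columns NULL.
- auth_id=4: no b row matches, row kept with b columns NULL.
- auth_id=2: 1 matching b row(s), so 1 row(s) emitted.
- auth_id=NULL: no b row matches, row kept with b columns NULL.
After projecting and ordering:
a.auth_id | b.year | b.auth_id
1 | NULL | NULL
1 | NULL | NULL
2 | 2018 | 2
4 | NULL | NULL
NULL | NULL | NULL

(1, NULL, NULL); (1, NULL, NULL); (2, 2018, 2); (4, NULL, NULL); (NULL, NULL, NULL)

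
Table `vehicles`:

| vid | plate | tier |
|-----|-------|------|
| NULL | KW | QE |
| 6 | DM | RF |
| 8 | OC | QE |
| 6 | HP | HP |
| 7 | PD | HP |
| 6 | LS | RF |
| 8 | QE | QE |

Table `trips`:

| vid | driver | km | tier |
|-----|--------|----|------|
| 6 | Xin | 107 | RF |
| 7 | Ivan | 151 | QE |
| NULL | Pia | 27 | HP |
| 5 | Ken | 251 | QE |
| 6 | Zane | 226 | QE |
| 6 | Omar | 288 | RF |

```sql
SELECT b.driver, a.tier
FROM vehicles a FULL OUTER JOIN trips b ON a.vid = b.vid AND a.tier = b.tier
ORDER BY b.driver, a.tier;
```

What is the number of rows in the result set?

FULL OUTER JOIN keeps every row from both sides; unmatched rows get NULL for the other side's columns.
Matching on a.vid = b.vid AND a.tier = b.tier. A NULL in a compared column never satisfies the condition.
- vid=NULL, tier=QE: no b row matches, row kept with b columns NULL.
- vid=6, tier=RF: 2 matching b row(s), so 2 row(s) emitted.
- vid=8, tier=QE: no b row matches, row kept with b columns NULL.
- vid=6, tier=HP: no b row matches, row kept with b columns NULL.
- vid=7, tier=HP: no b row matches, row kept with b columns NULL.
- vid=6, tier=RF: 2 matching b row(s), so 2 row(s) emitted.
- vid=8, tier=QE: no b row matches, row kept with b columns NULL.
- plus 4 unmatched b row(s), each kept with NULL a columns.
Total: 4 matched + 9 padded = 13 rows.

13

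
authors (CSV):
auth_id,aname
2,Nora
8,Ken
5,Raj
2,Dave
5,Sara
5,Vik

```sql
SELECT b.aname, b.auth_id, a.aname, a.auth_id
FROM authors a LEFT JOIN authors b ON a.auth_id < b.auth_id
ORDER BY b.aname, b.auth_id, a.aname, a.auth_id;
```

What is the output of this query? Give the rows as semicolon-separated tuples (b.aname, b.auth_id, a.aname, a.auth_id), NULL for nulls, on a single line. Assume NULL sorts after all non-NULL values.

(Ken, 8, Dave, 2); (Ken, 8, Nora, 2); (Ken, 8, Raj, 5); (Ken, 8, Sara, 5); (Ken, 8, Vik, 5); (Raj, 5, Dave, 2); (Raj, 5, Nora, 2); (Sara, 5, Dave, 2); (Sara, 5, Nora, 2); (Vik, 5, Dave, 2); (Vik, 5, Nora, 2); (NULL, NULL, Ken, 8)

LEFT JOIN keeps every row from `authors a`; unmatched rows get NULL for `authors b`'s columns.
Matching on a.auth_id < b.auth_id.
Matched pairs: 11; unmatched a rows kept: 1.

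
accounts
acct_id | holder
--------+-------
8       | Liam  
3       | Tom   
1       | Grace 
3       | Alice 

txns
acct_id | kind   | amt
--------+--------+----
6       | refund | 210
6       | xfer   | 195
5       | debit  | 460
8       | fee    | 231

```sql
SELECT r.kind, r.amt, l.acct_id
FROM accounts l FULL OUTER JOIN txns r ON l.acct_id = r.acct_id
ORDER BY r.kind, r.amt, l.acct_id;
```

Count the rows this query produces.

FULL OUTER JOIN keeps every row from both sides; unmatched rows get NULL for the other side's columns.
Matching on l.acct_id = r.acct_id.
Matched pairs: 1; unmatched l rows kept: 3; unmatched r rows kept: 3.
Total: 1 matched + 6 padded = 7 rows.

7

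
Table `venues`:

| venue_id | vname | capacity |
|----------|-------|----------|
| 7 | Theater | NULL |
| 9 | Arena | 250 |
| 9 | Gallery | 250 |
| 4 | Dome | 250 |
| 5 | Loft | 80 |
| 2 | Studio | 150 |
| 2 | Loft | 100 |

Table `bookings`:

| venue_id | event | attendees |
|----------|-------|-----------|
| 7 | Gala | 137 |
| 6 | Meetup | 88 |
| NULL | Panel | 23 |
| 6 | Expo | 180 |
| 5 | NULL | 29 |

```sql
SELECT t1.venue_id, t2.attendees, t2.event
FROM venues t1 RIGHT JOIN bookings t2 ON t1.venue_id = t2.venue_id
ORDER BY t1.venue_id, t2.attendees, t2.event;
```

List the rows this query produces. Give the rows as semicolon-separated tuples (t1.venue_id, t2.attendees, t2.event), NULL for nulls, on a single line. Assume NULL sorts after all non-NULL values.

(5, 29, NULL); (7, 137, Gala); (NULL, 23, Panel); (NULL, 88, Meetup); (NULL, 180, Expo)

RIGHT JOIN keeps every row from `bookings`; unmatched rows get NULL for `venues`'s columns.
Matching on t1.venue_id = t2.venue_id. A NULL in a compared column never satisfies the condition.
- t1 row (venue_id=7): matches 1 t2 row(s) → 1 output row(s).
- t1 row (venue_id=9): no match.
- t1 row (venue_id=9): no match.
- t1 row (venue_id=4): no match.
- t1 row (venue_id=5): matches 1 t2 row(s) → 1 output row(s).
- t1 row (venue_id=2): no match.
- t1 row (venue_id=2): no match.
- plus 3 unmatched t2 row(s), each kept with NULL t1 columns.
After projecting and ordering:
t1.venue_id | t2.attendees | t2.event
5 | 29 | NULL
7 | 137 | Gala
NULL | 23 | Panel
NULL | 88 | Meetup
NULL | 180 | Expo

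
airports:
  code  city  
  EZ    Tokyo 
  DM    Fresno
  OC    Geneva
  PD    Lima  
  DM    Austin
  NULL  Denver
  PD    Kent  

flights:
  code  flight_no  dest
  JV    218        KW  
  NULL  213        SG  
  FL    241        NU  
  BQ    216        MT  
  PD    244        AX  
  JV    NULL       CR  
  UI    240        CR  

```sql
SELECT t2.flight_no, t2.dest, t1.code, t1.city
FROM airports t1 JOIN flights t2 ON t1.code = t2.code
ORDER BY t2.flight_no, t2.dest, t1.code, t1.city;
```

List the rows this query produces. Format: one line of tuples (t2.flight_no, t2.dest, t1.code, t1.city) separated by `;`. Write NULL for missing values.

INNER JOIN keeps only pairs where the ON condition holds.
Matching on t1.code = t2.code. A NULL in a compared column never satisfies the condition.
- t1 row (code=EZ): no match → dropped.
- t1 row (code=DM): no match → dropped.
- t1 row (code=OC): no match → dropped.
- t1 row (code=PD): matches 1 t2 row(s) → 1 output row(s).
- t1 row (code=DM): no match → dropped.
- t1 row (code=NULL): no match → dropped.
- t1 row (code=PD): matches 1 t2 row(s) → 1 output row(s).
After projecting and ordering:
t2.flight_no | t2.dest | t1.code | t1.city
244 | AX | PD | Kent
244 | AX | PD | Lima

(244, AX, PD, Kent); (244, AX, PD, Lima)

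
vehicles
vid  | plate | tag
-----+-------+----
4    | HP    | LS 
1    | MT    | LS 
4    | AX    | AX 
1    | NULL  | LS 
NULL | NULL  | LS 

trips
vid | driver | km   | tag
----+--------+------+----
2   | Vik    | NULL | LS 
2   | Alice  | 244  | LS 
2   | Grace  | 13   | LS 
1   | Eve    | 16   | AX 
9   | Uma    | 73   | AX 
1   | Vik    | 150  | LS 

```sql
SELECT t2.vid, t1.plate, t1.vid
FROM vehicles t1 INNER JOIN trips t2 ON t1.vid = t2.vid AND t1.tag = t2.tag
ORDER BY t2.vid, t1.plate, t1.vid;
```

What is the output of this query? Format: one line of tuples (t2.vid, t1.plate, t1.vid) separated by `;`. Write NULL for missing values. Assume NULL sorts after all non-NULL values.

INNER JOIN keeps only pairs where the ON condition holds.
Matching on t1.vid = t2.vid AND t1.tag = t2.tag. A NULL in a compared column never satisfies the condition.
- vid=4, tag=LS: no matching t2 row, dropped.
- vid=1, tag=LS: 1 matching t2 row(s), so 1 row(s) emitted.
- vid=4, tag=AX: no matching t2 row, dropped.
- vid=1, tag=LS: 1 matching t2 row(s), so 1 row(s) emitted.
- vid=NULL, tag=LS: no matching t2 row, dropped.
After projecting and ordering:
t2.vid | t1.plate | t1.vid
1 | MT | 1
1 | NULL | 1

(1, MT, 1); (1, NULL, 1)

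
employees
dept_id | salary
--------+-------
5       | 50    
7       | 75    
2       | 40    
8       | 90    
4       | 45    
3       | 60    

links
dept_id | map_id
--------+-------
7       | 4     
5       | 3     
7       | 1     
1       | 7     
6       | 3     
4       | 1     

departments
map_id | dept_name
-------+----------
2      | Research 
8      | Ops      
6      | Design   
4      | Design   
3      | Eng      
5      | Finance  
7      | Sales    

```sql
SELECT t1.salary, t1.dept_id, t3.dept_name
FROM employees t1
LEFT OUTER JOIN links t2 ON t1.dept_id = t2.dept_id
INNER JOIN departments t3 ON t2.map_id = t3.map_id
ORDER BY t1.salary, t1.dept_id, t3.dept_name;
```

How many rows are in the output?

Step 1 — t1 LEFT JOIN t2 on dept_id → 7 row(s).
Then INNER JOIN `departments t3` on map_id: keep only rows whose t2.map_id appears in t3.
Result: 2 row(s).

2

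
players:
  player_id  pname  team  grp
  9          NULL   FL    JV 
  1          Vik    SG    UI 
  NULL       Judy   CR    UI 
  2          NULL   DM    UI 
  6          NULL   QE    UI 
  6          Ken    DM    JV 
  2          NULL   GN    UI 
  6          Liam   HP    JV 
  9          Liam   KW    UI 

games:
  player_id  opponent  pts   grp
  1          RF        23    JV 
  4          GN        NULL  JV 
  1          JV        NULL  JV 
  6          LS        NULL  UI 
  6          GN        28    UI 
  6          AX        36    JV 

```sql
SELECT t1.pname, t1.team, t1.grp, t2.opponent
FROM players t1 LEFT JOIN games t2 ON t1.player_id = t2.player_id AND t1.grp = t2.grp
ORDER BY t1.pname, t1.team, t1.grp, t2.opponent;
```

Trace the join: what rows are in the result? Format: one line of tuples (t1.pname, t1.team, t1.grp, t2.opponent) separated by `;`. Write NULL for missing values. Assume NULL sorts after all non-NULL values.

LEFT JOIN keeps every row from `players`; unmatched rows get NULL for `games`'s columns.
Matching on t1.player_id = t2.player_id AND t1.grp = t2.grp. A NULL in a compared column never satisfies the condition.
- t1 (player_id=9, grp=JV) has no partner → padded with NULL.
- t1 (player_id=1, grp=UI) has no partner → padded with NULL.
- t1 (player_id=NULL, grp=UI) has no partner → padded with NULL.
- t1 (player_id=2, grp=UI) has no partner → padded with NULL.
- t1 (player_id=6, grp=UI) pairs with 2 row(s) of t2.
- t1 (player_id=6, grp=JV) pairs with 1 row(s) of t2.
- t1 (player_id=2, grp=UI) has no partner → padded with NULL.
- t1 (player_id=6, grp=JV) pairs with 1 row(s) of t2.
- t1 (player_id=9, grp=UI) has no partner → padded with NULL.
After projecting and ordering:
t1.pname | t1.team | t1.grp | t2.opponent
Judy | CR | UI | NULL
Ken | DM | JV | AX
Liam | HP | JV | AX
Liam | KW | UI | NULL
Vik | SG | UI | NULL
NULL | DM | UI | NULL
NULL | FL | JV | NULL
NULL | GN | UI | NULL
NULL | QE | UI | GN
NULL | QE | UI | LS

(Judy, CR, UI, NULL); (Ken, DM, JV, AX); (Liam, HP, JV, AX); (Liam, KW, UI, NULL); (Vik, SG, UI, NULL); (NULL, DM, UI, NULL); (NULL, FL, JV, NULL); (NULL, GN, UI, NULL); (NULL, QE, UI, GN); (NULL, QE, UI, LS)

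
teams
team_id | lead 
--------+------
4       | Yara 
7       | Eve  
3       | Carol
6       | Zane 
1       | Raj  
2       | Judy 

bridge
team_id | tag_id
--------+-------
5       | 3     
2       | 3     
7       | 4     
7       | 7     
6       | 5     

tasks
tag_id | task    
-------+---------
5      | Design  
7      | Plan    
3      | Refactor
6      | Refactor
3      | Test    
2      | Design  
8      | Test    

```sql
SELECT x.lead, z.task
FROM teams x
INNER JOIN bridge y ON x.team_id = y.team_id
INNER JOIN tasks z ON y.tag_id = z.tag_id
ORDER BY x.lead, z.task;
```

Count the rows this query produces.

Step 1 — x INNER JOIN y on team_id → 4 row(s).
Then INNER JOIN `tasks z` on tag_id: keep only rows whose y.tag_id appears in z.
Result: 4 row(s).

4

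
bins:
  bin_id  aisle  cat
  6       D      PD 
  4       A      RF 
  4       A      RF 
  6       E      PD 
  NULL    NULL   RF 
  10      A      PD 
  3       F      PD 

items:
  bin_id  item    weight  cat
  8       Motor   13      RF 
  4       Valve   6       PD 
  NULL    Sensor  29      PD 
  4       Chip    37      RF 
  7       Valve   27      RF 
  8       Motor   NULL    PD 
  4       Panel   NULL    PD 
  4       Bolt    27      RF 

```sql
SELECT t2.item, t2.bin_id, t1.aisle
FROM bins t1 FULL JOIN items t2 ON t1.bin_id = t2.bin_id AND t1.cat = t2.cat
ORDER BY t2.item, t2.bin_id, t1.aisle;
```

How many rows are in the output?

15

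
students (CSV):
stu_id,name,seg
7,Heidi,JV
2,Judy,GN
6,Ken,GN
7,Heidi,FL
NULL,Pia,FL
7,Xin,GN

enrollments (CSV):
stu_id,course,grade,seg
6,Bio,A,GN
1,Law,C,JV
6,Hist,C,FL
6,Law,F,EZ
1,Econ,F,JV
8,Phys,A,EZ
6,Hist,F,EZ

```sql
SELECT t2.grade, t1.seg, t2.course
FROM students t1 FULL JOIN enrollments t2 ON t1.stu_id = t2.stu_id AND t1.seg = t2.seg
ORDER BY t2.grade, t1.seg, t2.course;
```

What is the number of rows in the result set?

12

FULL OUTER JOIN keeps every row from both sides; unmatched rows get NULL for the other side's columns.
Matching on t1.stu_id = t2.stu_id AND t1.seg = t2.seg. A NULL in a compared column never satisfies the condition.
Matched pairs: 1; unmatched t1 rows kept: 5; unmatched t2 rows kept: 6.
Total: 1 matched + 11 padded = 12 rows.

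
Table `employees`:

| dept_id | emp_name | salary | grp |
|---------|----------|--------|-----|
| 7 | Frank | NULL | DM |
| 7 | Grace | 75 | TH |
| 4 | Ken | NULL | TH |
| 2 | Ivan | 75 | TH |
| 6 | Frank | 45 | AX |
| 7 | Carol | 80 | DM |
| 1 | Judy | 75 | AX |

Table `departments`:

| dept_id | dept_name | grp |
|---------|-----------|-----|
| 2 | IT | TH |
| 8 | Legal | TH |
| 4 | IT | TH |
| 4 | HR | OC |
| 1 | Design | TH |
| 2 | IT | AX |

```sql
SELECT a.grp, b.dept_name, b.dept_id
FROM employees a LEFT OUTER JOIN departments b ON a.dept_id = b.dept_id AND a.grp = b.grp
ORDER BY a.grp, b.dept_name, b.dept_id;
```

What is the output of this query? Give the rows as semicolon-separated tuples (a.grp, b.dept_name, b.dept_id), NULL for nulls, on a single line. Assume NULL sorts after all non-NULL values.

(AX, NULL, NULL); (AX, NULL, NULL); (DM, NULL, NULL); (DM, NULL, NULL); (TH, IT, 2); (TH, IT, 4); (TH, NULL, NULL)

LEFT JOIN keeps every row from `employees`; unmatched rows get NULL for `departments`'s columns.
Matching on a.dept_id = b.dept_id AND a.grp = b.grp.
- a row (dept_id=7, grp=DM): no match → kept, b columns NULL.
- a row (dept_id=7, grp=TH): no match → kept, b columns NULL.
- a row (dept_id=4, grp=TH): matches 1 b row(s) → 1 output row(s).
- a row (dept_id=2, grp=TH): matches 1 b row(s) → 1 output row(s).
- a row (dept_id=6, grp=AX): no match → kept, b columns NULL.
- a row (dept_id=7, grp=DM): no match → kept, b columns NULL.
- a row (dept_id=1, grp=AX): no match → kept, b columns NULL.
After projecting and ordering:
a.grp | b.dept_name | b.dept_id
AX | NULL | NULL
AX | NULL | NULL
DM | NULL | NULL
DM | NULL | NULL
TH | IT | 2
TH | IT | 4
TH | NULL | NULL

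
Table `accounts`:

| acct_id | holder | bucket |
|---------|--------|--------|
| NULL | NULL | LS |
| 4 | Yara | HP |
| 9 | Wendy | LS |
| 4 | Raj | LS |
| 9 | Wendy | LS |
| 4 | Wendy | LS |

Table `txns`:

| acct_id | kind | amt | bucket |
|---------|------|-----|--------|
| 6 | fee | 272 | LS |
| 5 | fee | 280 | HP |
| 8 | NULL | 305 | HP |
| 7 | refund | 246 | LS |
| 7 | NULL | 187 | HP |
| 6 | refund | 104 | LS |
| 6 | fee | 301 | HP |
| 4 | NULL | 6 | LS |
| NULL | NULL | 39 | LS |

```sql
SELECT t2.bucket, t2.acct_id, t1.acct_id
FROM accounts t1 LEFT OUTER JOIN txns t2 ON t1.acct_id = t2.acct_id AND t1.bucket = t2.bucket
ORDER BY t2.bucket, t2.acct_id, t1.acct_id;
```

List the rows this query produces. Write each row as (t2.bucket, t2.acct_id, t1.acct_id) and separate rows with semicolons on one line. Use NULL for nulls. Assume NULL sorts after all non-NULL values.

(LS, 4, 4); (LS, 4, 4); (NULL, NULL, 4); (NULL, NULL, 9); (NULL, NULL, 9); (NULL, NULL, NULL)

LEFT JOIN keeps every row from `accounts`; unmatched rows get NULL for `txns`'s columns.
Matching on t1.acct_id = t2.acct_id AND t1.bucket = t2.bucket. A NULL in a compared column never satisfies the condition.
Matched pairs: 2; unmatched t1 rows kept: 4.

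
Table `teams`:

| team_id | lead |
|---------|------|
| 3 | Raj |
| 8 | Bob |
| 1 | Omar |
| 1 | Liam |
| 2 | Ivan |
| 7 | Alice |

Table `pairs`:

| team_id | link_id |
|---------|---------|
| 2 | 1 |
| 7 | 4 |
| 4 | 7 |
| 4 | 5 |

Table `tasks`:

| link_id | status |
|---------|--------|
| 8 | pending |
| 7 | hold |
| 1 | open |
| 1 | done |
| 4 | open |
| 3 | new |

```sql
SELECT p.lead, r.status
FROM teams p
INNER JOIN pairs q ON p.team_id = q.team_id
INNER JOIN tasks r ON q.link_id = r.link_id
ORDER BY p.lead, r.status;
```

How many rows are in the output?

3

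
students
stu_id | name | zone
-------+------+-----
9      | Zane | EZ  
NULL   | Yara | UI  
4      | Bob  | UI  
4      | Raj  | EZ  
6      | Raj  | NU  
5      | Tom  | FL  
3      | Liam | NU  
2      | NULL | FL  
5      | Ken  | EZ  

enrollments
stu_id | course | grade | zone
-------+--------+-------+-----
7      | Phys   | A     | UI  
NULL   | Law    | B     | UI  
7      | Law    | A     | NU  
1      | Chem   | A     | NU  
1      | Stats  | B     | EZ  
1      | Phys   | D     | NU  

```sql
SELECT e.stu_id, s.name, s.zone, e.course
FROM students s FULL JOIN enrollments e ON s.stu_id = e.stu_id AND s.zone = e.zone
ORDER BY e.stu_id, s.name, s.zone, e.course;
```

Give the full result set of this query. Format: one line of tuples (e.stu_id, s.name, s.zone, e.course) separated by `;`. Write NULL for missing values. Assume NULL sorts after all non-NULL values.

FULL OUTER JOIN keeps every row from both sides; unmatched rows get NULL for the other side's columns.
Matching on s.stu_id = e.stu_id AND s.zone = e.zone. A NULL in a compared column never satisfies the condition.
- s row (stu_id=9, zone=EZ): no match → kept, e columns NULL.
- s row (stu_id=NULL, zone=UI): no match → kept, e columns NULL.
- s row (stu_id=4, zone=UI): no match → kept, e columns NULL.
- s row (stu_id=4, zone=EZ): no match → kept, e columns NULL.
- s row (stu_id=6, zone=NU): no match → kept, e columns NULL.
- s row (stu_id=5, zone=FL): no match → kept, e columns NULL.
- s row (stu_id=3, zone=NU): no match → kept, e columns NULL.
- s row (stu_id=2, zone=FL): no match → kept, e columns NULL.
- s row (stu_id=5, zone=EZ): no match → kept, e columns NULL.
- 6 row(s) from e found no s partner → padded with NULL.

(1, NULL, NULL, Chem); (1, NULL, NULL, Phys); (1, NULL, NULL, Stats); (7, NULL, NULL, Law); (7, NULL, NULL, Phys); (NULL, Bob, UI, NULL); (NULL, Ken, EZ, NULL); (NULL, Liam, NU, NULL); (NULL, Raj, EZ, NULL); (NULL, Raj, NU, NULL); (NULL, Tom, FL, NULL); (NULL, Yara, UI, NULL); (NULL, Zane, EZ, NULL); (NULL, NULL, FL, NULL); (NULL, NULL, NULL, Law)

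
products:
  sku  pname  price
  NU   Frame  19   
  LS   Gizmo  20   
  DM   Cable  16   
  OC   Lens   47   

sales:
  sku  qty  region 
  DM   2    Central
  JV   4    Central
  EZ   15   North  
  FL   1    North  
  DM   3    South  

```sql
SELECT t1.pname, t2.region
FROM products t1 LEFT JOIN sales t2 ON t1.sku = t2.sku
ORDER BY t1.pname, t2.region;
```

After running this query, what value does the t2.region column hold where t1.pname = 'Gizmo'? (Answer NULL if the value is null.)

NULL

LEFT JOIN keeps every row from `products`; unmatched rows get NULL for `sales`'s columns.
Matching on t1.sku = t2.sku.
Matched pairs: 2; unmatched t1 rows kept: 3.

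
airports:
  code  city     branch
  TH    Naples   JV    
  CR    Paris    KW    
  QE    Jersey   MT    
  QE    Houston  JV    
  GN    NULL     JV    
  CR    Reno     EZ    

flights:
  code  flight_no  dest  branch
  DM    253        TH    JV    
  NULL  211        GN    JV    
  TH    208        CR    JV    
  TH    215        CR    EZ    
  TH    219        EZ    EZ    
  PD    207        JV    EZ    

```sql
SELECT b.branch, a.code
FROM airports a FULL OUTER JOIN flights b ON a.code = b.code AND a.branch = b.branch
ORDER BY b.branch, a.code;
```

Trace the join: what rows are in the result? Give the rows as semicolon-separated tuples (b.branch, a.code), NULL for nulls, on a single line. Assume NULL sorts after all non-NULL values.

FULL OUTER JOIN keeps every row from both sides; unmatched rows get NULL for the other side's columns.
Matching on a.code = b.code AND a.branch = b.branch. A NULL in a compared column never satisfies the condition.
- a row (code=TH, branch=JV): matches 1 b row(s) → 1 output row(s).
- a row (code=CR, branch=KW): no match → kept, b columns NULL.
- a row (code=QE, branch=MT): no match → kept, b columns NULL.
- a row (code=QE, branch=JV): no match → kept, b columns NULL.
- a row (code=GN, branch=JV): no match → kept, b columns NULL.
- a row (code=CR, branch=EZ): no match → kept, b columns NULL.
- plus 5 unmatched b row(s), each kept with NULL a columns.

(EZ, NULL); (EZ, NULL); (EZ, NULL); (JV, TH); (JV, NULL); (JV, NULL); (NULL, CR); (NULL, CR); (NULL, GN); (NULL, QE); (NULL, QE)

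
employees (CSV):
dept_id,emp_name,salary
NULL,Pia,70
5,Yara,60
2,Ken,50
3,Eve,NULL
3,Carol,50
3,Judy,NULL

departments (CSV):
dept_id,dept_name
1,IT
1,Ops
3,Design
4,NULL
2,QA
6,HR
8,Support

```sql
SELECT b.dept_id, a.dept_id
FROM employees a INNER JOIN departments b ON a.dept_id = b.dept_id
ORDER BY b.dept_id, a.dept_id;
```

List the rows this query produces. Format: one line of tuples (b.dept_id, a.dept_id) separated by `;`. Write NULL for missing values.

INNER JOIN keeps only pairs where the ON condition holds.
Matching on a.dept_id = b.dept_id. A NULL in a compared column never satisfies the condition.
Matched pairs: 4.

(2, 2); (3, 3); (3, 3); (3, 3)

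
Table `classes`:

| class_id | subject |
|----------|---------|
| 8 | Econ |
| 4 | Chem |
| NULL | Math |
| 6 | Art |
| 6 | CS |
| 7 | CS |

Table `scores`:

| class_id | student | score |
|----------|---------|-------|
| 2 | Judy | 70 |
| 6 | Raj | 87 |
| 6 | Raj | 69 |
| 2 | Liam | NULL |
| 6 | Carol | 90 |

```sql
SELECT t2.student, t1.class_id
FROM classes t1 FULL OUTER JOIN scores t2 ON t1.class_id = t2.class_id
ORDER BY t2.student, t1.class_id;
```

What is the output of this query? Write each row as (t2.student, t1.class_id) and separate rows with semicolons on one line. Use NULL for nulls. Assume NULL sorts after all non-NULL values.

(Carol, 6); (Carol, 6); (Judy, NULL); (Liam, NULL); (Raj, 6); (Raj, 6); (Raj, 6); (Raj, 6); (NULL, 4); (NULL, 7); (NULL, 8); (NULL, NULL)

FULL OUTER JOIN keeps every row from both sides; unmatched rows get NULL for the other side's columns.
Matching on t1.class_id = t2.class_id. A NULL in a compared column never satisfies the condition.
Matched pairs: 6; unmatched t1 rows kept: 4; unmatched t2 rows kept: 2.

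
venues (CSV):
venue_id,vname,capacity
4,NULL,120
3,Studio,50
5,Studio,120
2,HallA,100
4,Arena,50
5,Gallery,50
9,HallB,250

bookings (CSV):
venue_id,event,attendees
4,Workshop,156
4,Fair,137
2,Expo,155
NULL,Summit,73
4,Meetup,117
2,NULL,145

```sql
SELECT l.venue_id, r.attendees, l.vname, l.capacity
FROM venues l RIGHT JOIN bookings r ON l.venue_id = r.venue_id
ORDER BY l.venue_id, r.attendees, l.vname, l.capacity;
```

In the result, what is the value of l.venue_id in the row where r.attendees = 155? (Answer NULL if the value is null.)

RIGHT JOIN keeps every row from `bookings`; unmatched rows get NULL for `venues`'s columns.
Matching on l.venue_id = r.venue_id. A NULL in a compared column never satisfies the condition.
Matched pairs: 8; unmatched r rows kept: 1.

2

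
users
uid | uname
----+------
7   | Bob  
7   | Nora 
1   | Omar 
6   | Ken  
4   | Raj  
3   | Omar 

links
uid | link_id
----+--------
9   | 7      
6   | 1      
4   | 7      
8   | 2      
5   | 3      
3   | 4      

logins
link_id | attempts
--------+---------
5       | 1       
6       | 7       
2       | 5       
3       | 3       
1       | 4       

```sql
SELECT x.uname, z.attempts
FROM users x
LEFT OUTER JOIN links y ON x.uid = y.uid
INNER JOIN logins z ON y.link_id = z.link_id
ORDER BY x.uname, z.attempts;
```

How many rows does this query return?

1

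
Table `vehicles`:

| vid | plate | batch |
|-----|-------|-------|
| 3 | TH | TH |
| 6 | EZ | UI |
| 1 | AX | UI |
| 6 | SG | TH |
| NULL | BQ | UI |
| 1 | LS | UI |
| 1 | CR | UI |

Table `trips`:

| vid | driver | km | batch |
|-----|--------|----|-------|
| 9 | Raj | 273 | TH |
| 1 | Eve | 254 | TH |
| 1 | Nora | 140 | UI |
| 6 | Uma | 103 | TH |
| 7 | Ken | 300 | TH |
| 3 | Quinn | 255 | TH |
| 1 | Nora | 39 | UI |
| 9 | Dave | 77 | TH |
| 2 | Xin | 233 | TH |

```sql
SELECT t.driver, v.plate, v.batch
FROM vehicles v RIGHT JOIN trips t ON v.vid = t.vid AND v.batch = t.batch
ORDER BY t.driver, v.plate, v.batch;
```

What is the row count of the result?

13

RIGHT JOIN keeps every row from `trips`; unmatched rows get NULL for `vehicles`'s columns.
Matching on v.vid = t.vid AND v.batch = t.batch. A NULL in a compared column never satisfies the condition.
- v row (vid=3, batch=TH): matches 1 t row(s) → 1 output row(s).
- v row (vid=6, batch=UI): no match.
- v row (vid=1, batch=UI): matches 2 t row(s) → 2 output row(s).
- v row (vid=6, batch=TH): matches 1 t row(s) → 1 output row(s).
- v row (vid=NULL, batch=UI): no match.
- v row (vid=1, batch=UI): matches 2 t row(s) → 2 output row(s).
- v row (vid=1, batch=UI): matches 2 t row(s) → 2 output row(s).
- plus 5 unmatched t row(s), each kept with NULL v columns.
Total: 8 matched + 5 padded = 13 rows.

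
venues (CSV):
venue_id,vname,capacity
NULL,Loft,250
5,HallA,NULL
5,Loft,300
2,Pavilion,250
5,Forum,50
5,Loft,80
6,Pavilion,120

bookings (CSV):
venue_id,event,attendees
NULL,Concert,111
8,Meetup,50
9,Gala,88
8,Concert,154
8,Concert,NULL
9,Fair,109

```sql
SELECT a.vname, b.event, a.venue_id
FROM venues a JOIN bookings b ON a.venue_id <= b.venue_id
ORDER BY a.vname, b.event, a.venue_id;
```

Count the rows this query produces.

30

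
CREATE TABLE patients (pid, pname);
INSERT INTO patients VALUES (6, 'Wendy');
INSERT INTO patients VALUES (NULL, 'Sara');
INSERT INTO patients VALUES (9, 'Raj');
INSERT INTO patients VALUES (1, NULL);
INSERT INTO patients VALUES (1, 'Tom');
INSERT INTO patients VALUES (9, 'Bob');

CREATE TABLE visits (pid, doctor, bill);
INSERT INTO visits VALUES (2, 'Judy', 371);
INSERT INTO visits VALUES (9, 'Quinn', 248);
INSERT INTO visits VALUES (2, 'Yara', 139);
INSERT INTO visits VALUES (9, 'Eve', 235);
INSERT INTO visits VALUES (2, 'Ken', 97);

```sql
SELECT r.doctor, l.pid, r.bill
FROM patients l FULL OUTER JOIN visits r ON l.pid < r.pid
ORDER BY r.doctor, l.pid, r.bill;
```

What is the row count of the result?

15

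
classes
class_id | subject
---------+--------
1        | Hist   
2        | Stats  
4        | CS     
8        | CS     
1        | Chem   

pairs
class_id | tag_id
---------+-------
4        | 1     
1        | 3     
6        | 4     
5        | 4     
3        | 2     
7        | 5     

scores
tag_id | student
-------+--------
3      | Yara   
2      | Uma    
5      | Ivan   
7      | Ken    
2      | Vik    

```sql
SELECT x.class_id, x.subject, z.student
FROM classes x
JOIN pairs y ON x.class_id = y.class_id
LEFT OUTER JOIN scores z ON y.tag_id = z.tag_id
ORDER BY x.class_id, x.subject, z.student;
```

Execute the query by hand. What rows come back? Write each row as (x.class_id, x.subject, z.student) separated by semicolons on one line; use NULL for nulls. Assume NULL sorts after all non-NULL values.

(1, Chem, Yara); (1, Hist, Yara); (4, CS, NULL)

Step 1 — x INNER JOIN y on class_id → 3 row(s).
Then LEFT JOIN `scores z` on tag_id: each of those 3 rows is kept; rows whose y.tag_id has no match in z get NULL for z's columns.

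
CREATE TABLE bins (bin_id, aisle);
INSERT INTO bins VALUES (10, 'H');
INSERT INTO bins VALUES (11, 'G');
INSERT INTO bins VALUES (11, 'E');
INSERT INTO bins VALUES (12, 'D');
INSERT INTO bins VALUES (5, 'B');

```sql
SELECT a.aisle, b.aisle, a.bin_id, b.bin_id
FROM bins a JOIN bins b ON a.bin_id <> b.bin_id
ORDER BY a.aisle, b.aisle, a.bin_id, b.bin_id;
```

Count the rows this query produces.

18

INNER JOIN keeps only pairs where the ON condition holds.
Matching on a.bin_id <> b.bin_id.
Matched pairs: 18.
Total: 18 rows.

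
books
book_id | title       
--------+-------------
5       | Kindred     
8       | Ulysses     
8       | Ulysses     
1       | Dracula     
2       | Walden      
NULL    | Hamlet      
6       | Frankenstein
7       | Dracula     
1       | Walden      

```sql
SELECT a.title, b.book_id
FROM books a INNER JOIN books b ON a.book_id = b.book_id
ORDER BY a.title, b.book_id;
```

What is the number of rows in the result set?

INNER JOIN keeps only pairs where the ON condition holds.
Matching on a.book_id = b.book_id. A NULL in a compared column never satisfies the condition.
- a (book_id=5) pairs with 1 row(s) of b.
- a (book_id=8) pairs with 2 row(s) of b.
- a (book_id=8) pairs with 2 row(s) of b.
- a (book_id=1) pairs with 2 row(s) of b.
- a (book_id=2) pairs with 1 row(s) of b.
- a (book_id=NULL) has no partner → excluded.
- a (book_id=6) pairs with 1 row(s) of b.
- a (book_id=7) pairs with 1 row(s) of b.
- a (book_id=1) pairs with 2 row(s) of b.
Total: 12 rows.

12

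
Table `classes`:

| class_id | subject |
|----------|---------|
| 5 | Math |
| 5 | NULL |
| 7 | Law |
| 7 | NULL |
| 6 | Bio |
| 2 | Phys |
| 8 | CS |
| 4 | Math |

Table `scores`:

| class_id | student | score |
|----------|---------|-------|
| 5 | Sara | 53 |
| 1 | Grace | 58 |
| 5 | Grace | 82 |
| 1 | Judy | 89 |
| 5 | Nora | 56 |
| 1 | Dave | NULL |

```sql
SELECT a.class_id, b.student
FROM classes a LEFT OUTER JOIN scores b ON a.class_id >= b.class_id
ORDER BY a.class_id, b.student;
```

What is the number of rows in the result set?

LEFT JOIN keeps every row from `classes`; unmatched rows get NULL for `scores`'s columns.
Matching on a.class_id >= b.class_id.
- a (class_id=5) pairs with 6 row(s) of b.
- a (class_id=5) pairs with 6 row(s) of b.
- a (class_id=7) pairs with 6 row(s) of b.
- a (class_id=7) pairs with 6 row(s) of b.
- a (class_id=6) pairs with 6 row(s) of b.
- a (class_id=2) pairs with 3 row(s) of b.
- a (class_id=8) pairs with 6 row(s) of b.
- a (class_id=4) pairs with 3 row(s) of b.
Total: 42 rows.

42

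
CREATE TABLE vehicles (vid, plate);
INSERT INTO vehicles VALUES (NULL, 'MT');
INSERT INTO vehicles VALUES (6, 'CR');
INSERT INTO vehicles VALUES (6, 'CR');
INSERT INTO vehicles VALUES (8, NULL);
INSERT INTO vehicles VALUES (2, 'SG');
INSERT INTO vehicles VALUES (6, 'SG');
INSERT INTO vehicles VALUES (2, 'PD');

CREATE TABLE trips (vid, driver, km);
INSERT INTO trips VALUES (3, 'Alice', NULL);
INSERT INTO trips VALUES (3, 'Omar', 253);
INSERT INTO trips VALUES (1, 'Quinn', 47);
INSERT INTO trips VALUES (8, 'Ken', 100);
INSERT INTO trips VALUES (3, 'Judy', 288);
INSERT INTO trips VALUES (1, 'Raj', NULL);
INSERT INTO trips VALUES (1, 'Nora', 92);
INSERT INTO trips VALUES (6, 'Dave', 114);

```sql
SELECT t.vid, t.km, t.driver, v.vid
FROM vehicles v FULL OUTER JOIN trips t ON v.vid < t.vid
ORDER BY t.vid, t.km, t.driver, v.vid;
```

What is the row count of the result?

18

FULL OUTER JOIN keeps every row from both sides; unmatched rows get NULL for the other side's columns.
Matching on v.vid < t.vid. A NULL in a compared column never satisfies the condition.
Matched pairs: 13; unmatched v rows kept: 2; unmatched t rows kept: 3.
Total: 13 matched + 5 padded = 18 rows.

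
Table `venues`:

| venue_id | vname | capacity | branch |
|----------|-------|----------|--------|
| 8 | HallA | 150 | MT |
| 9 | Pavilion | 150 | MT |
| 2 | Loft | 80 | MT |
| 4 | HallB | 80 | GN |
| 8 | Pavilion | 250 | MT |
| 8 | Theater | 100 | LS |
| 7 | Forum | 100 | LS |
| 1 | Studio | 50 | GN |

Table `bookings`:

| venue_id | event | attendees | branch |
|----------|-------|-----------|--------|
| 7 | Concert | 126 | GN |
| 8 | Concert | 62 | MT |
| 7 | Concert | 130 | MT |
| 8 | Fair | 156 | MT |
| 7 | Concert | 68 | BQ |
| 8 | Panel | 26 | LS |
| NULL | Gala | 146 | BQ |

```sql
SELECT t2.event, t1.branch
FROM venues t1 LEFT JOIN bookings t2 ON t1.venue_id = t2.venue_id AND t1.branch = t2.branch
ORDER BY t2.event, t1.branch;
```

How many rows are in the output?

LEFT JOIN keeps every row from `venues`; unmatched rows get NULL for `bookings`'s columns.
Matching on t1.venue_id = t2.venue_id AND t1.branch = t2.branch. A NULL in a compared column never satisfies the condition.
- t1 (venue_id=8, branch=MT) pairs with 2 row(s) of t2.
- t1 (venue_id=9, branch=MT) has no partner → padded with NULL.
- t1 (venue_id=2, branch=MT) has no partner → padded with NULL.
- t1 (venue_id=4, branch=GN) has no partner → padded with NULL.
- t1 (venue_id=8, branch=MT) pairs with 2 row(s) of t2.
- t1 (venue_id=8, branch=LS) pairs with 1 row(s) of t2.
- t1 (venue_id=7, branch=LS) has no partner → padded with NULL.
- t1 (venue_id=1, branch=GN) has no partner → padded with NULL.
Total: 5 matched + 5 padded = 10 rows.

10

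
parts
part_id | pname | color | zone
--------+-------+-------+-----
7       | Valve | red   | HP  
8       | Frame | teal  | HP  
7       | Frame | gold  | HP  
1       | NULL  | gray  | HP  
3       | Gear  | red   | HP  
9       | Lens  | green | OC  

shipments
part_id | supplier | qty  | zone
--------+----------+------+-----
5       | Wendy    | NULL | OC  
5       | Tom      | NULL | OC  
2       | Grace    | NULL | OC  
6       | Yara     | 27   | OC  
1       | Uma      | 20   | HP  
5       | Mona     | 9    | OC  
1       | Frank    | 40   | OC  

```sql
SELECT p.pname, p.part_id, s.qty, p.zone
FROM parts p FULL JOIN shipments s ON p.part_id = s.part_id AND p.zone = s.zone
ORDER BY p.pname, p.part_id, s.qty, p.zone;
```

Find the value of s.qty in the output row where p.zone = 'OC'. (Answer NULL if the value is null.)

FULL OUTER JOIN keeps every row from both sides; unmatched rows get NULL for the other side's columns.
Matching on p.part_id = s.part_id AND p.zone = s.zone.
Matched pairs: 1; unmatched p rows kept: 5; unmatched s rows kept: 6.

NULL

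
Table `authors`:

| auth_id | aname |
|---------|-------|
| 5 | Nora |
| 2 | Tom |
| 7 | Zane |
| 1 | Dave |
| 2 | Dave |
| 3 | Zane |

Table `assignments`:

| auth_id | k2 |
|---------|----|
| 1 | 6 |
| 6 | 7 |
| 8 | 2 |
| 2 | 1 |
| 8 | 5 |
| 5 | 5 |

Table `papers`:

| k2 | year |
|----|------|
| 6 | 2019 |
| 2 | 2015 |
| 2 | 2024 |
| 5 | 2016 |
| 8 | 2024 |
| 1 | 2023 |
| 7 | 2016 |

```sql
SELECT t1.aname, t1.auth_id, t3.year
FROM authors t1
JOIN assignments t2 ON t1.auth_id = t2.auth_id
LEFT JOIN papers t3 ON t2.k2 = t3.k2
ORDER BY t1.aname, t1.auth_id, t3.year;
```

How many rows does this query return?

Step 1 — t1 INNER JOIN t2 on auth_id → 4 row(s).
Then LEFT JOIN `papers t3` on k2: each of those 4 rows is kept; rows whose t2.k2 has no match in t3 get NULL for t3's columns.
Result: 4 row(s).

4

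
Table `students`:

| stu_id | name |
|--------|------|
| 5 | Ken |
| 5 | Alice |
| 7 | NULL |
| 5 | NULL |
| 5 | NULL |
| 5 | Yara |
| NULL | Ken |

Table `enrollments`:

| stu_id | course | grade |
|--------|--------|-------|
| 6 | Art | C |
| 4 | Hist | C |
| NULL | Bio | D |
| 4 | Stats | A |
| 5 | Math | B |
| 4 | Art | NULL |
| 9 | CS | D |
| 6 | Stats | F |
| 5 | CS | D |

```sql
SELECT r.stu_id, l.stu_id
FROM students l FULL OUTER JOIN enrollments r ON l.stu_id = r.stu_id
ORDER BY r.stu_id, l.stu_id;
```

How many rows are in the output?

19

FULL OUTER JOIN keeps every row from both sides; unmatched rows get NULL for the other side's columns.
Matching on l.stu_id = r.stu_id. A NULL in a compared column never satisfies the condition.
- l (stu_id=5) pairs with 2 row(s) of r.
- l (stu_id=5) pairs with 2 row(s) of r.
- l (stu_id=7) has no partner → padded with NULL.
- l (stu_id=5) pairs with 2 row(s) of r.
- l (stu_id=5) pairs with 2 row(s) of r.
- l (stu_id=5) pairs with 2 row(s) of r.
- l (stu_id=NULL) has no partner → padded with NULL.
- 7 row(s) from r found no l partner → padded with NULL.
Total: 10 matched + 9 padded = 19 rows.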